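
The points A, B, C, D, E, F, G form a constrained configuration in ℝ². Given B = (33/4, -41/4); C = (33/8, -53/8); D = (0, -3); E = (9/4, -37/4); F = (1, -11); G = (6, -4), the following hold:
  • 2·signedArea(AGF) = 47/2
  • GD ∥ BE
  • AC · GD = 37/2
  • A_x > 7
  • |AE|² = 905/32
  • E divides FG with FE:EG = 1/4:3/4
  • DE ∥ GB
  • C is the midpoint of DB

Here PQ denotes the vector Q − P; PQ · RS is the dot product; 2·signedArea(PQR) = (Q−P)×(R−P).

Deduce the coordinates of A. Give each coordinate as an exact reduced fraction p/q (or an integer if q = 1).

A = (57/8, -57/8)

1. A_x = 57/8  [2·signedArea(AGF) = 47/2 ∩ AC · GD = 37/2]
2. A_y = -57/8  [2·signedArea(AGF) = 47/2 ∩ AC · GD = 37/2]
   → A = (57/8, -57/8)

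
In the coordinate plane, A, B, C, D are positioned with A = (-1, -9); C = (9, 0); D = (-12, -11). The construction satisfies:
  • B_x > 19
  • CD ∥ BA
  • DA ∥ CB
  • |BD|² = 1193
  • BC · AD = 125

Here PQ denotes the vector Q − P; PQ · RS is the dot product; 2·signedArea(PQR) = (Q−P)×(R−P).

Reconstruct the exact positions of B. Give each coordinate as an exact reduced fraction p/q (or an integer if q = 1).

B = (20, 2)

1. B_x = 20  [CD ∥ BA ∩ DA ∥ CB]
2. B_y = 2  [CD ∥ BA ∩ DA ∥ CB]
   → B = (20, 2)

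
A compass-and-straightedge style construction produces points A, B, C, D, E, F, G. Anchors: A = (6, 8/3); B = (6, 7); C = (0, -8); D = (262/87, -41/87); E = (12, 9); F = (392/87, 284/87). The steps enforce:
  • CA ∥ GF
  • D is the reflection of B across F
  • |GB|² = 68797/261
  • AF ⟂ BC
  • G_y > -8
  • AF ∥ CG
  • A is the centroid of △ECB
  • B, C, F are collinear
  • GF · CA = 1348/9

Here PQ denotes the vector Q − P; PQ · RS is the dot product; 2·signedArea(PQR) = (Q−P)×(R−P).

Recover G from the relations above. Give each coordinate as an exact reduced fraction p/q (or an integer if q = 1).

G = (-130/87, -644/87)

1. G_x = -130/87  [CA ∥ GF ∩ AF ∥ CG]
2. G_y = -644/87  [CA ∥ GF ∩ AF ∥ CG]
   → G = (-130/87, -644/87)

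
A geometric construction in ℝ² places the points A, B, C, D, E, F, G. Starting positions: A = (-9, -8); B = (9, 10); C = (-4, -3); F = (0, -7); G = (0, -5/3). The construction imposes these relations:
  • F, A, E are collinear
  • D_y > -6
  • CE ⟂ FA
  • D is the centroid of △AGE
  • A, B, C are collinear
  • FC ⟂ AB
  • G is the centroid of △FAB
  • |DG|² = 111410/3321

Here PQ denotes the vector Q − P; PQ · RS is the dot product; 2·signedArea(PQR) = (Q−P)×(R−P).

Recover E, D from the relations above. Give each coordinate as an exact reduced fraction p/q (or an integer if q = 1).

D = (-171/41, -2098/369)
E = (-144/41, -303/41)

1. E_x = -144/41  [F, A, E are collinear ∩ CE ⟂ FA]
2. E_y = -303/41  [F, A, E are collinear ∩ CE ⟂ FA]
   → E = (-144/41, -303/41)
3. D_x = -171/41  [D is the centroid of △AGE]
4. D_y = -2098/369  [D is the centroid of △AGE]
   → D = (-171/41, -2098/369)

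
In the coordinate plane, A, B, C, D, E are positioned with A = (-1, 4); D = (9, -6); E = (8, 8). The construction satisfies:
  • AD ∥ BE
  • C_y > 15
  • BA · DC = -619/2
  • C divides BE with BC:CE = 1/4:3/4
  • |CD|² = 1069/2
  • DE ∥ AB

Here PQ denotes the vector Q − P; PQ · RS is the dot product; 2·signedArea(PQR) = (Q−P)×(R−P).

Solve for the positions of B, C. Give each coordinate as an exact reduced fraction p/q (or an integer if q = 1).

1. B_x = -2  [AD ∥ BE ∩ DE ∥ AB]
2. B_y = 18  [AD ∥ BE ∩ DE ∥ AB]
   → B = (-2, 18)
3. C_x = 1/2  [C divides BE with BC:CE = 1/4:3/4]
4. C_y = 31/2  [C divides BE with BC:CE = 1/4:3/4]
   → C = (1/2, 31/2)

B = (-2, 18)
C = (1/2, 31/2)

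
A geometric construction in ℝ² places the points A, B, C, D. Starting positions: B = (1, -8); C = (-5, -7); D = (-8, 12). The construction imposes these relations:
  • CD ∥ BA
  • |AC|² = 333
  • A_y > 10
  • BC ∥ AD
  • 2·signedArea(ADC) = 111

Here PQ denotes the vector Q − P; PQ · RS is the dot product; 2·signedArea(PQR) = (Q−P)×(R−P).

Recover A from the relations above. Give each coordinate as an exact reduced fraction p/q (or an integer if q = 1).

1. A_x = -2  [BC ∥ AD ∩ CD ∥ BA]
2. A_y = 11  [BC ∥ AD ∩ CD ∥ BA]
   → A = (-2, 11)

A = (-2, 11)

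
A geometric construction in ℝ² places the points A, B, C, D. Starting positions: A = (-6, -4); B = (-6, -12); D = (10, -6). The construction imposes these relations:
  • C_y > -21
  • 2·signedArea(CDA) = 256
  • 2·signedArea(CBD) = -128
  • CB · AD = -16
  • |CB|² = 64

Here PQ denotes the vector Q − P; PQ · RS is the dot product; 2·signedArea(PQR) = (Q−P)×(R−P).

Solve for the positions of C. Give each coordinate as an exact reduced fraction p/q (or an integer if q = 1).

1. C_x = -6  [2·signedArea(CBD) = -128 ∩ CB · AD = -16]
2. C_y = -20  [2·signedArea(CBD) = -128 ∩ CB · AD = -16]
   → C = (-6, -20)

C = (-6, -20)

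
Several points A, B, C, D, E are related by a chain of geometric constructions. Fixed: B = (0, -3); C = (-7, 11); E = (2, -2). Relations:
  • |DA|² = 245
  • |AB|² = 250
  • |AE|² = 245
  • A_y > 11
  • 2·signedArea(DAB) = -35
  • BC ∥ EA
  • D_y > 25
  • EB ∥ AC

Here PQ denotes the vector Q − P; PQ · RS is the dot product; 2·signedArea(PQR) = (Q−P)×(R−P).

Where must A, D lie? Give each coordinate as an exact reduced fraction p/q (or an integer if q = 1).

A = (-5, 12)
D = (-12, 26)

1. A_x = -5  [EB ∥ AC ∩ BC ∥ EA]
2. A_y = 12  [EB ∥ AC ∩ BC ∥ EA]
   → A = (-5, 12)
3. D_x = -12  [line 15·x + 5·y + 50 = 0 ∩ |DA|² = 245]
4. D_y = 26  [line 15·x + 5·y + 50 = 0 ∩ |DA|² = 245]
   → D = (-12, 26)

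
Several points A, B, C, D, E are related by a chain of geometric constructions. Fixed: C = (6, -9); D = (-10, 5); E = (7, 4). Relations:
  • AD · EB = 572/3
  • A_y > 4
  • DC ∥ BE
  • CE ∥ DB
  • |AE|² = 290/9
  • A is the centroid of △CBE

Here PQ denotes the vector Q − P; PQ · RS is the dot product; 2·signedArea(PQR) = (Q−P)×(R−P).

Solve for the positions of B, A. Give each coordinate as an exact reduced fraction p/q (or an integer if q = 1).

1. B_x = -9  [DC ∥ BE ∩ CE ∥ DB]
2. B_y = 18  [DC ∥ BE ∩ CE ∥ DB]
   → B = (-9, 18)
3. A_x = 4/3  [A is the centroid of △CBE]
4. A_y = 13/3  [A is the centroid of △CBE]
   → A = (4/3, 13/3)

A = (4/3, 13/3)
B = (-9, 18)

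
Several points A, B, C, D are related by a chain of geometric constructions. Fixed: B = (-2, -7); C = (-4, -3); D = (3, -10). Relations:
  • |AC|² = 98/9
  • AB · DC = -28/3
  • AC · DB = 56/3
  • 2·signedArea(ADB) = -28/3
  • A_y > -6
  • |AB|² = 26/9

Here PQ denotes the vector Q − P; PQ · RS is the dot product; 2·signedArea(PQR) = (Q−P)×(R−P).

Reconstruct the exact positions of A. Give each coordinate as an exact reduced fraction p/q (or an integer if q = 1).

1. A_x = -5/3  [2·signedArea(ADB) = -28/3 ∩ AC · DB = 56/3]
2. A_y = -16/3  [2·signedArea(ADB) = -28/3 ∩ AC · DB = 56/3]
   → A = (-5/3, -16/3)

A = (-5/3, -16/3)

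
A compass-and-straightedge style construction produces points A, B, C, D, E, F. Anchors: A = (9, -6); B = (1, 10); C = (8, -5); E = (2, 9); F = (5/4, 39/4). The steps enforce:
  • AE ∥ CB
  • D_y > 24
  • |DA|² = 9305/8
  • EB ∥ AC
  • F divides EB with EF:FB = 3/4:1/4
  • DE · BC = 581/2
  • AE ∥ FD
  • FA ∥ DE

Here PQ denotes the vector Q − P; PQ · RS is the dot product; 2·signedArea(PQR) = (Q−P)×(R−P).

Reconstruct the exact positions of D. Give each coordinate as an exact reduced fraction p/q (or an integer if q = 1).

D = (-23/4, 99/4)

1. D_x = -23/4  [FA ∥ DE ∩ AE ∥ FD]
2. D_y = 99/4  [FA ∥ DE ∩ AE ∥ FD]
   → D = (-23/4, 99/4)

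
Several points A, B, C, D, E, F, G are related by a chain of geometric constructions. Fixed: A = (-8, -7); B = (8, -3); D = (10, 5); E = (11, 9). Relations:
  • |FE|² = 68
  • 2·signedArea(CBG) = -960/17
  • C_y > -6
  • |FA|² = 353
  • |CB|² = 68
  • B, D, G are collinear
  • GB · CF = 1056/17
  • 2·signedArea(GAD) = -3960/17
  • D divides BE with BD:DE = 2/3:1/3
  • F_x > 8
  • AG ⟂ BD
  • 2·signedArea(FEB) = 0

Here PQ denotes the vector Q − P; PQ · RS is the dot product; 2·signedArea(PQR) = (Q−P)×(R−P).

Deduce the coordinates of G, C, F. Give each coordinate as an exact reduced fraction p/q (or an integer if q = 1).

C = (0, -5)
F = (9, 1)
G = (104/17, -179/17)

1. G_x = 104/17  [B, D, G are collinear ∩ AG ⟂ BD]
2. G_y = -179/17  [B, D, G are collinear ∩ AG ⟂ BD]
   → G = (104/17, -179/17)
3. F_x = 9  [line 12·x + -3·y + -105 = 0 ∩ |FA|² = 353]
4. F_y = 1  [line 12·x + -3·y + -105 = 0 ∩ |FA|² = 353]
   → F = (9, 1)
5. C_x = 0  [2·signedArea(CBG) = -960/17 ∩ GB · CF = 1056/17]
6. C_y = -5  [2·signedArea(CBG) = -960/17 ∩ GB · CF = 1056/17]
   → C = (0, -5)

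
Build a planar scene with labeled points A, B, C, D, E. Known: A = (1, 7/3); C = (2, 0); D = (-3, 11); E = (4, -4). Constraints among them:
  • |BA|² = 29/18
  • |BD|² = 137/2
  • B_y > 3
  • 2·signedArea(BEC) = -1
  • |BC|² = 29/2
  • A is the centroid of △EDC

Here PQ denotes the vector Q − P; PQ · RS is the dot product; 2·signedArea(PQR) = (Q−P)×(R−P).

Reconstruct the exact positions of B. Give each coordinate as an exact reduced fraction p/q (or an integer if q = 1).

1. B_x = 1/2  [line -4·x + -2·y + 9 = 0 ∩ |BC|² = 29/2]
2. B_y = 7/2  [line -4·x + -2·y + 9 = 0 ∩ |BC|² = 29/2]
   → B = (1/2, 7/2)

B = (1/2, 7/2)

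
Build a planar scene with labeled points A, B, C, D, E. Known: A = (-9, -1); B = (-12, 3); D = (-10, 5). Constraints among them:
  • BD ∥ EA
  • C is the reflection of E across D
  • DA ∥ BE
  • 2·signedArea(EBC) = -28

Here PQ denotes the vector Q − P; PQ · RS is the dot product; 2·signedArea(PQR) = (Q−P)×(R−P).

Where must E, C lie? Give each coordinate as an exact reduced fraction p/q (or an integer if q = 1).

C = (-9, 13)
E = (-11, -3)

1. E_x = -11  [BD ∥ EA ∩ DA ∥ BE]
2. E_y = -3  [BD ∥ EA ∩ DA ∥ BE]
   → E = (-11, -3)
3. C_x = -9  [C is the reflection of E across D]
4. C_y = 13  [C is the reflection of E across D]
   → C = (-9, 13)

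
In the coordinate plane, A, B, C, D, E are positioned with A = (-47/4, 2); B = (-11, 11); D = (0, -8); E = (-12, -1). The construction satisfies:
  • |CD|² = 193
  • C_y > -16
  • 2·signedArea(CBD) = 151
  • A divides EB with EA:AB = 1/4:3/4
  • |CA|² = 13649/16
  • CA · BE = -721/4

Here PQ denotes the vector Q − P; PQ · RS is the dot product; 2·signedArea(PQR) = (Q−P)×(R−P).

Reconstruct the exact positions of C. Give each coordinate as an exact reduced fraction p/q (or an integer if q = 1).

1. C_x = 12  [2·signedArea(CBD) = 151 ∩ CA · BE = -721/4]
2. C_y = -15  [2·signedArea(CBD) = 151 ∩ CA · BE = -721/4]
   → C = (12, -15)

C = (12, -15)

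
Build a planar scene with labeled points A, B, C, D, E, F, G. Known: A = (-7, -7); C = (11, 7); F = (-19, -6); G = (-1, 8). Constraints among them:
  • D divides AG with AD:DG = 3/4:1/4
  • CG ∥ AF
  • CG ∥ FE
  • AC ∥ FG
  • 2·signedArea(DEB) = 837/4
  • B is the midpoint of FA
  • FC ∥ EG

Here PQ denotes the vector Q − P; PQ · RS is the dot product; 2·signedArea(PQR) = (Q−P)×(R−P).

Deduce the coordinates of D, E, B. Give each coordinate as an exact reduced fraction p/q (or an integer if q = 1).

B = (-13, -13/2)
D = (-5/2, 17/4)
E = (-31, -5)

1. D_x = -5/2  [D divides AG with AD:DG = 3/4:1/4]
2. D_y = 17/4  [D divides AG with AD:DG = 3/4:1/4]
   → D = (-5/2, 17/4)
3. E_x = -31  [FC ∥ EG ∩ CG ∥ FE]
4. E_y = -5  [FC ∥ EG ∩ CG ∥ FE]
   → E = (-31, -5)
5. B_x = -13  [B is the midpoint of FA]
6. B_y = -13/2  [B is the midpoint of FA]
   → B = (-13, -13/2)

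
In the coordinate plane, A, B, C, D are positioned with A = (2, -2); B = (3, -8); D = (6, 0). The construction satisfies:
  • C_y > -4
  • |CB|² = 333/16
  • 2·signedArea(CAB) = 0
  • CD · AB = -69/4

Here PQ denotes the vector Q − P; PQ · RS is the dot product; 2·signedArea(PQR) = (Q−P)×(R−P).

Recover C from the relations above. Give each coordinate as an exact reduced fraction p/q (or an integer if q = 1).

C = (9/4, -7/2)

1. C_x = 9/4  [2·signedArea(CAB) = 0 ∩ CD · AB = -69/4]
2. C_y = -7/2  [2·signedArea(CAB) = 0 ∩ CD · AB = -69/4]
   → C = (9/4, -7/2)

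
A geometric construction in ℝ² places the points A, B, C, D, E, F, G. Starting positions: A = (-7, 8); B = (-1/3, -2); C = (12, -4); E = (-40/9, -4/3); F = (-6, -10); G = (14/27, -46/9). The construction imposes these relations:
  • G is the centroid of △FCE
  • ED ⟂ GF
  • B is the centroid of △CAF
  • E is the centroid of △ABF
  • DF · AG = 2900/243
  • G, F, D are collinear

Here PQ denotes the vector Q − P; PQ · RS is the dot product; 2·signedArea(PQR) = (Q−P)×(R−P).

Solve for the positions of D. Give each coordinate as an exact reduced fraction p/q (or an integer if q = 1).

1. D_x = -38/45  [G, F, D are collinear ∩ ED ⟂ GF]
2. D_y = -92/15  [G, F, D are collinear ∩ ED ⟂ GF]
   → D = (-38/45, -92/15)

D = (-38/45, -92/15)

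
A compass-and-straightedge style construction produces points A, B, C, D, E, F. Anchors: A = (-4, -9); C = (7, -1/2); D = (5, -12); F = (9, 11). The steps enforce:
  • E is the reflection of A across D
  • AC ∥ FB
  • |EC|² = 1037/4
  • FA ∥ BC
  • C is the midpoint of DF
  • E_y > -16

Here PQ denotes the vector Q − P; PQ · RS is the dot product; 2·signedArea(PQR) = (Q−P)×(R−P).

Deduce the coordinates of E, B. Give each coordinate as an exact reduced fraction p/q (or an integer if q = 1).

1. E_x = 14  [E is the reflection of A across D]
2. E_y = -15  [E is the reflection of A across D]
   → E = (14, -15)
3. B_x = 20  [FA ∥ BC ∩ AC ∥ FB]
4. B_y = 39/2  [FA ∥ BC ∩ AC ∥ FB]
   → B = (20, 39/2)

B = (20, 39/2)
E = (14, -15)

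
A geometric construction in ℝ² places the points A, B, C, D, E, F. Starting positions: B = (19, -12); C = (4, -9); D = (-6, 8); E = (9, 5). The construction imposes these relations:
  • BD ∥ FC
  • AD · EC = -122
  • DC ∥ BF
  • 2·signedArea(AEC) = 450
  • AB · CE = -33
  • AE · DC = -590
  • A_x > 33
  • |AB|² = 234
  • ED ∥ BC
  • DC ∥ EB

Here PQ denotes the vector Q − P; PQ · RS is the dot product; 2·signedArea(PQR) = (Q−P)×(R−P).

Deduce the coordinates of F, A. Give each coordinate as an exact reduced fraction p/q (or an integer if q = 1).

A = (34, -15)
F = (29, -29)

1. F_x = 29  [BD ∥ FC ∩ DC ∥ BF]
2. F_y = -29  [BD ∥ FC ∩ DC ∥ BF]
   → F = (29, -29)
3. A_x = 34  [AB · CE = -33 ∩ 2·signedArea(AEC) = 450]
4. A_y = -15  [AB · CE = -33 ∩ 2·signedArea(AEC) = 450]
   → A = (34, -15)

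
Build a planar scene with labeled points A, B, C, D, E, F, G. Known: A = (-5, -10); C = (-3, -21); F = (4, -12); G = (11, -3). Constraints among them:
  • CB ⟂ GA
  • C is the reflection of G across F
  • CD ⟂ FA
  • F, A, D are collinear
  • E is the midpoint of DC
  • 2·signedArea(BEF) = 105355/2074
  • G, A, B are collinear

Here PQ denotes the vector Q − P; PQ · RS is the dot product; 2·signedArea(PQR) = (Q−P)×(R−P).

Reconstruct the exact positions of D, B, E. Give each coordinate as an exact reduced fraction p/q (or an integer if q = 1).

1. D_x = -13/17  [F, A, D are collinear ∩ CD ⟂ FA]
2. D_y = -186/17  [F, A, D are collinear ∩ CD ⟂ FA]
   → D = (-13/17, -186/17)
3. B_x = -449/61  [G, A, B are collinear ∩ CB ⟂ GA]
4. B_y = -673/61  [G, A, B are collinear ∩ CB ⟂ GA]
   → B = (-449/61, -673/61)
5. E_x = -32/17  [E is the midpoint of DC]
6. E_y = -543/34  [E is the midpoint of DC]
   → E = (-32/17, -543/34)

B = (-449/61, -673/61)
D = (-13/17, -186/17)
E = (-32/17, -543/34)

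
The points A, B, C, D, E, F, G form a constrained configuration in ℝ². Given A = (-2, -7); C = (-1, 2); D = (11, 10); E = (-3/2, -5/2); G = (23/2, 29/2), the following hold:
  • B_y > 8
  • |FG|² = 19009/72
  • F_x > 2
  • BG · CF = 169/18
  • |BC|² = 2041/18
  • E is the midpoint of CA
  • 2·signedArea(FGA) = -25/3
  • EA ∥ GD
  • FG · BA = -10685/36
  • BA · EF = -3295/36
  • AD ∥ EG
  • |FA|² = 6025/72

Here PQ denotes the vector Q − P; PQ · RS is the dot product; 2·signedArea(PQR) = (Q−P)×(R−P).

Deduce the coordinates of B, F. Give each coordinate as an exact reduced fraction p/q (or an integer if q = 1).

1. F_x = 31/12  [line 43/2·x + -27/2·y + -259/6 = 0 ∩ |FA|² = 6025/72]
2. F_y = 11/12  [line 43/2·x + -27/2·y + -259/6 = 0 ∩ |FA|² = 6025/72]
   → F = (31/12, 11/12)
3. B_x = 43/6  [BG · CF = 169/18 ∩ BA · EF = -3295/36]
4. B_y = 53/6  [BG · CF = 169/18 ∩ BA · EF = -3295/36]
   → B = (43/6, 53/6)

B = (43/6, 53/6)
F = (31/12, 11/12)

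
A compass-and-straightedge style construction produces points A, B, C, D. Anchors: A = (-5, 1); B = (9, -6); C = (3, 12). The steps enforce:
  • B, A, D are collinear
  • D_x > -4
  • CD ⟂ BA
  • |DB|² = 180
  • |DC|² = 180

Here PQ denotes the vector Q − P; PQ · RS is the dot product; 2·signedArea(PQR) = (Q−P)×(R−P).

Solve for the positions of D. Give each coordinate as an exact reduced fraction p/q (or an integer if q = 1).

1. D_x = -3  [B, A, D are collinear ∩ CD ⟂ BA]
2. D_y = 0  [B, A, D are collinear ∩ CD ⟂ BA]
   → D = (-3, 0)

D = (-3, 0)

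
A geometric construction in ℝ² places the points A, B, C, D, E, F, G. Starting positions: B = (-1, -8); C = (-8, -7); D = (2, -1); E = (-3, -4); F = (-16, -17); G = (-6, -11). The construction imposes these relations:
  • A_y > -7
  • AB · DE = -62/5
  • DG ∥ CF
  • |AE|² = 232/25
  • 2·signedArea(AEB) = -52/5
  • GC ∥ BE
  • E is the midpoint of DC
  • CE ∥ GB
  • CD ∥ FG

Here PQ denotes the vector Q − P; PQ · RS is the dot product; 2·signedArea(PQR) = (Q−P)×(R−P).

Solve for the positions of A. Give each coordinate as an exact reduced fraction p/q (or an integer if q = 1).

A = (-21/5, -34/5)

1. A_x = -21/5  [2·signedArea(AEB) = -52/5 ∩ AB · DE = -62/5]
2. A_y = -34/5  [2·signedArea(AEB) = -52/5 ∩ AB · DE = -62/5]
   → A = (-21/5, -34/5)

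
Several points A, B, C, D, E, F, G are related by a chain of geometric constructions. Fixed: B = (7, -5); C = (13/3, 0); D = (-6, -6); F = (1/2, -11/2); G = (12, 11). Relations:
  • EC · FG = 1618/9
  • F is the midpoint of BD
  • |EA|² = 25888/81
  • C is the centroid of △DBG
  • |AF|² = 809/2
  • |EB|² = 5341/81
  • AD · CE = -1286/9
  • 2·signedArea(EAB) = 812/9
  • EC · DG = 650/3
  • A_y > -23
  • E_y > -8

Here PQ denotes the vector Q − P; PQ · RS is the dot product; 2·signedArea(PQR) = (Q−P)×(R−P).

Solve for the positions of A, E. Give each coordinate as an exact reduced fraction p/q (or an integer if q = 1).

A = (-11, -22)
E = (-7/9, -22/3)

1. E_x = -7/9  [EC · FG = 1618/9 ∩ EC · DG = 650/3]
2. E_y = -22/3  [EC · FG = 1618/9 ∩ EC · DG = 650/3]
   → E = (-7/9, -22/3)
3. A_x = -11  [AD · CE = -1286/9 ∩ 2·signedArea(EAB) = 812/9]
4. A_y = -22  [AD · CE = -1286/9 ∩ 2·signedArea(EAB) = 812/9]
   → A = (-11, -22)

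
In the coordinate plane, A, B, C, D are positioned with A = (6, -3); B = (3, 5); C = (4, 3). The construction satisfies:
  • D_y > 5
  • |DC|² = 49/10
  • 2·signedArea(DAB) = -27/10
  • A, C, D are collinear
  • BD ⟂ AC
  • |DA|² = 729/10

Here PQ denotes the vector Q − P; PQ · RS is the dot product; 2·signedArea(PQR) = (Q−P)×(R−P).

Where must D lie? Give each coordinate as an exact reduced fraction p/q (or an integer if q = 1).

1. D_x = 33/10  [A, C, D are collinear ∩ BD ⟂ AC]
2. D_y = 51/10  [A, C, D are collinear ∩ BD ⟂ AC]
   → D = (33/10, 51/10)

D = (33/10, 51/10)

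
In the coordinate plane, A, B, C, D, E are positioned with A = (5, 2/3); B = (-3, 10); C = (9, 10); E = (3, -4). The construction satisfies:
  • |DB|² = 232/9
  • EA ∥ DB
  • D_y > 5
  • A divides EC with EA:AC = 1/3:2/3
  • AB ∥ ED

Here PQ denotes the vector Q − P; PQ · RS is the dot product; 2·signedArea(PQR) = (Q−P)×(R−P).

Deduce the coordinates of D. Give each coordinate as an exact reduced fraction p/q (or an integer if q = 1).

1. D_x = -5  [EA ∥ DB ∩ AB ∥ ED]
2. D_y = 16/3  [EA ∥ DB ∩ AB ∥ ED]
   → D = (-5, 16/3)

D = (-5, 16/3)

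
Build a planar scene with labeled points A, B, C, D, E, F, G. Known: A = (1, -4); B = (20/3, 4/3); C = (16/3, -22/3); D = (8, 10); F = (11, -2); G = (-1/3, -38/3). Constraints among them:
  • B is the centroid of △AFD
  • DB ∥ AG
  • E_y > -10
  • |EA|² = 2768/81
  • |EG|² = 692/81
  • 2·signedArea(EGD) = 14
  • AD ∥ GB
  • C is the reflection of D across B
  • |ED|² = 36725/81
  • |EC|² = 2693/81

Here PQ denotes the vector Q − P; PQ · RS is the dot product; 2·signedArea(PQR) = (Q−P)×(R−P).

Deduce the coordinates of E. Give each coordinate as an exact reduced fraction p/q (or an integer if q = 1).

E = (1/9, -88/9)

1. E_x = 1/9  [line -68/3·x + 25/3·y + 84 = 0 ∩ |EG|² = 692/81]
2. E_y = -88/9  [line -68/3·x + 25/3·y + 84 = 0 ∩ |EG|² = 692/81]
   → E = (1/9, -88/9)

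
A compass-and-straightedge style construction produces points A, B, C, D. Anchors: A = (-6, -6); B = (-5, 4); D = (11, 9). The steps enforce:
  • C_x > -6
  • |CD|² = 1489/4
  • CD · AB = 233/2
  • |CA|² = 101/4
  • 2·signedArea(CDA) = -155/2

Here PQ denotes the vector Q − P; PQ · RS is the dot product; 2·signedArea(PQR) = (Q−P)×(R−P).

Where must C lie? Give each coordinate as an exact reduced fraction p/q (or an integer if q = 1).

1. C_x = -11/2  [2·signedArea(CDA) = -155/2 ∩ CD · AB = 233/2]
2. C_y = -1  [2·signedArea(CDA) = -155/2 ∩ CD · AB = 233/2]
   → C = (-11/2, -1)

C = (-11/2, -1)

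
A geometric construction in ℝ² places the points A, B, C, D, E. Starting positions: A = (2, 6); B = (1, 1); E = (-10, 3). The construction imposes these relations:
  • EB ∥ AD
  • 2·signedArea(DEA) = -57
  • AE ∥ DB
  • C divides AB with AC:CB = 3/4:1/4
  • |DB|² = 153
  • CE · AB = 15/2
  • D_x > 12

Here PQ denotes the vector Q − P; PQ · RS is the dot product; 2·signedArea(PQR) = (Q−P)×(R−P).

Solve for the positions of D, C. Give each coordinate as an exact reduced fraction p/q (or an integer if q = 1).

C = (5/4, 9/4)
D = (13, 4)

1. D_x = 13  [AE ∥ DB ∩ EB ∥ AD]
2. D_y = 4  [AE ∥ DB ∩ EB ∥ AD]
   → D = (13, 4)
3. C_x = 5/4  [C divides AB with AC:CB = 3/4:1/4]
4. C_y = 9/4  [C divides AB with AC:CB = 3/4:1/4]
   → C = (5/4, 9/4)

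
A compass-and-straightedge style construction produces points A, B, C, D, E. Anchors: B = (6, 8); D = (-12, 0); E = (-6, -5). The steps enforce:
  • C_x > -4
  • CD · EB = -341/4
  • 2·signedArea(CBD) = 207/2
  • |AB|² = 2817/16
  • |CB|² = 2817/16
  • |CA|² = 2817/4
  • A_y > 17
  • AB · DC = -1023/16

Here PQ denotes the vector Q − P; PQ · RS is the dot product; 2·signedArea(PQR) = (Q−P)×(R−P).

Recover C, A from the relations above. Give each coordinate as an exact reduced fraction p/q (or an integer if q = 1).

A = (15, 71/4)
C = (-3, -7/4)

1. C_x = -3  [2·signedArea(CBD) = 207/2 ∩ CD · EB = -341/4]
2. C_y = -7/4  [2·signedArea(CBD) = 207/2 ∩ CD · EB = -341/4]
   → C = (-3, -7/4)
3. A_x = 15  [line -9·x + 7/4·y + 1663/16 = 0 ∩ |AB|² = 2817/16]
4. A_y = 71/4  [line -9·x + 7/4·y + 1663/16 = 0 ∩ |AB|² = 2817/16]
   → A = (15, 71/4)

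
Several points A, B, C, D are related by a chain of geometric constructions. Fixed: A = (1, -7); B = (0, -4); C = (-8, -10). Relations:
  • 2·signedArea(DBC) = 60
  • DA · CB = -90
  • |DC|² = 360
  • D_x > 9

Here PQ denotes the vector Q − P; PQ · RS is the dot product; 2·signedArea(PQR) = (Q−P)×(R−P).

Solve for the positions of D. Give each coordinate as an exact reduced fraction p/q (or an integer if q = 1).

1. D_x = 10  [2·signedArea(DBC) = 60 ∩ DA · CB = -90]
2. D_y = -4  [2·signedArea(DBC) = 60 ∩ DA · CB = -90]
   → D = (10, -4)

D = (10, -4)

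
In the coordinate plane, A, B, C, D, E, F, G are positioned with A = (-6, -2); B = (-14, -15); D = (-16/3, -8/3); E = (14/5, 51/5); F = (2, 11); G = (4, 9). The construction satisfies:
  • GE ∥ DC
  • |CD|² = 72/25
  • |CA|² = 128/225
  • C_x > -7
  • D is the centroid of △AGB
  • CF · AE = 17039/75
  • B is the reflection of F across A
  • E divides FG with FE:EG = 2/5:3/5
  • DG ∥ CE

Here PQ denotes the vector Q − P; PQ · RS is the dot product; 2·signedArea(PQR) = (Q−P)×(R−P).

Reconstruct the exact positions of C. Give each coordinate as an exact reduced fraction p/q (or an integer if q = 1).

1. C_x = -98/15  [DG ∥ CE ∩ GE ∥ DC]
2. C_y = -22/15  [DG ∥ CE ∩ GE ∥ DC]
   → C = (-98/15, -22/15)

C = (-98/15, -22/15)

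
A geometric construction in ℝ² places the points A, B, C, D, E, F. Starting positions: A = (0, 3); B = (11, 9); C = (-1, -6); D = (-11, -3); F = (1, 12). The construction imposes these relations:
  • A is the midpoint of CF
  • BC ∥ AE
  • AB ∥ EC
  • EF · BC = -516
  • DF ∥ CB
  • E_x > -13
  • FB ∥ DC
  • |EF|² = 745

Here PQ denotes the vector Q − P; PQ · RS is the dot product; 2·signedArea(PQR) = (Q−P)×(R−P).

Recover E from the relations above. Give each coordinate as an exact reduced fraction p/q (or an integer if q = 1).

E = (-12, -12)

1. E_x = -12  [AB ∥ EC ∩ BC ∥ AE]
2. E_y = -12  [AB ∥ EC ∩ BC ∥ AE]
   → E = (-12, -12)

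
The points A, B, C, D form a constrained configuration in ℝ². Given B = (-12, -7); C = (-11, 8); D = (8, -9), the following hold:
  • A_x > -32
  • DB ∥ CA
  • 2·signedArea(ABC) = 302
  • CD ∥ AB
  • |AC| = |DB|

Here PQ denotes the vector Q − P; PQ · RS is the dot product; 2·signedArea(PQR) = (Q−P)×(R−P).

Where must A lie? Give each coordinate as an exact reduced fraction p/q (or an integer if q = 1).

A = (-31, 10)

1. A_x = -31  [CD ∥ AB ∩ DB ∥ CA]
2. A_y = 10  [CD ∥ AB ∩ DB ∥ CA]
   → A = (-31, 10)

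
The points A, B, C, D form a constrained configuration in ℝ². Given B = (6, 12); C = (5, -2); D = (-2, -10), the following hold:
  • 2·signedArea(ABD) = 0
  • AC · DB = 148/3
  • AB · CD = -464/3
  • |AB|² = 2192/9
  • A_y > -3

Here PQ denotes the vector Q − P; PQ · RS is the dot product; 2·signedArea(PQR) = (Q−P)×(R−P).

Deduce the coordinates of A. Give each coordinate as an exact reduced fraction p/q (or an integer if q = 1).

A = (2/3, -8/3)

1. A_x = 2/3  [2·signedArea(ABD) = 0 ∩ AC · DB = 148/3]
2. A_y = -8/3  [2·signedArea(ABD) = 0 ∩ AC · DB = 148/3]
   → A = (2/3, -8/3)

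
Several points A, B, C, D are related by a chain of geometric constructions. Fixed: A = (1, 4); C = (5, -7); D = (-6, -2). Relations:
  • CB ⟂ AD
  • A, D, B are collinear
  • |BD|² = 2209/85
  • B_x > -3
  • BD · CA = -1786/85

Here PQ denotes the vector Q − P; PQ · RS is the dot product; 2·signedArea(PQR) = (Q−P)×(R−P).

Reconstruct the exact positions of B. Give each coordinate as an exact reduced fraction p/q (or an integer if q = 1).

1. B_x = -181/85  [A, D, B are collinear ∩ CB ⟂ AD]
2. B_y = 112/85  [A, D, B are collinear ∩ CB ⟂ AD]
   → B = (-181/85, 112/85)

B = (-181/85, 112/85)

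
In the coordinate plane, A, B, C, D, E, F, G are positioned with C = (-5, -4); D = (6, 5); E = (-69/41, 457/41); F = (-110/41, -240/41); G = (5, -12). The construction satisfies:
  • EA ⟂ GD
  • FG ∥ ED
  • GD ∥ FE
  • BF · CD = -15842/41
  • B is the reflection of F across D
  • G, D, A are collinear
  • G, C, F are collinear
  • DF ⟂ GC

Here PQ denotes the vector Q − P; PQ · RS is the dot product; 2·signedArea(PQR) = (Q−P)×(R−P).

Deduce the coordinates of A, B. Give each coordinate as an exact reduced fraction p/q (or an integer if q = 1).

1. A_x = 75309/11890  [G, D, A are collinear ∩ EA ⟂ GD]
2. A_y = 126923/11890  [G, D, A are collinear ∩ EA ⟂ GD]
   → A = (75309/11890, 126923/11890)
3. B_x = 602/41  [B is the reflection of F across D]
4. B_y = 650/41  [B is the reflection of F across D]
   → B = (602/41, 650/41)

A = (75309/11890, 126923/11890)
B = (602/41, 650/41)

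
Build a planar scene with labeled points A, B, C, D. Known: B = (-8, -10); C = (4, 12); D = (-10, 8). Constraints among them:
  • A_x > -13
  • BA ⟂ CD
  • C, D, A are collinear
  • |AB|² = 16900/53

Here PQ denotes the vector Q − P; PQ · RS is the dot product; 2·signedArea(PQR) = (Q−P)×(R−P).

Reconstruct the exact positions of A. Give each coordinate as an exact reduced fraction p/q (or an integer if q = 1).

A = (-684/53, 380/53)

1. A_x = -684/53  [C, D, A are collinear ∩ BA ⟂ CD]
2. A_y = 380/53  [C, D, A are collinear ∩ BA ⟂ CD]
   → A = (-684/53, 380/53)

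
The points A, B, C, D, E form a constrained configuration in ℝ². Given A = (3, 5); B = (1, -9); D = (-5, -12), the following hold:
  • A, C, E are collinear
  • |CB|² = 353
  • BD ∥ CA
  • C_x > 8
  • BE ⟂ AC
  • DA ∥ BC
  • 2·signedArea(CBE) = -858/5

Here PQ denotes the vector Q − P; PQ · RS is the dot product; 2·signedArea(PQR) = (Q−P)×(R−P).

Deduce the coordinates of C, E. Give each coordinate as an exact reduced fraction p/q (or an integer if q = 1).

C = (9, 8)
E = (-21/5, 7/5)

1. C_x = 9  [BD ∥ CA ∩ DA ∥ BC]
2. C_y = 8  [BD ∥ CA ∩ DA ∥ BC]
   → C = (9, 8)
3. E_x = -21/5  [A, C, E are collinear ∩ BE ⟂ AC]
4. E_y = 7/5  [A, C, E are collinear ∩ BE ⟂ AC]
   → E = (-21/5, 7/5)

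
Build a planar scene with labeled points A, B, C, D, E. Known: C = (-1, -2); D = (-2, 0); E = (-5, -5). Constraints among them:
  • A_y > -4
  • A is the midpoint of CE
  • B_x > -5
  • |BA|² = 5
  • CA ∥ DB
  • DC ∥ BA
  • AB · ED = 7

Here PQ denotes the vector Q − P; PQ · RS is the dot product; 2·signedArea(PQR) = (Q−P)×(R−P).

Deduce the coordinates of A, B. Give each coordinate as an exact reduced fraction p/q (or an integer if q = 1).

A = (-3, -7/2)
B = (-4, -3/2)

1. A_x = -3  [A is the midpoint of CE]
2. A_y = -7/2  [A is the midpoint of CE]
   → A = (-3, -7/2)
3. B_x = -4  [DC ∥ BA ∩ CA ∥ DB]
4. B_y = -3/2  [DC ∥ BA ∩ CA ∥ DB]
   → B = (-4, -3/2)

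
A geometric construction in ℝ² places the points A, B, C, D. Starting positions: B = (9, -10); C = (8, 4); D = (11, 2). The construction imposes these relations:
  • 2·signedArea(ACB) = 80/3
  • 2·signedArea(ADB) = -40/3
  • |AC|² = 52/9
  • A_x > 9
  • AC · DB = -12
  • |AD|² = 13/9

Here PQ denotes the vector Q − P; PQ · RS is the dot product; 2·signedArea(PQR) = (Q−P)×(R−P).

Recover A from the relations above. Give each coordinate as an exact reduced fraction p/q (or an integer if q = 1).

A = (10, 8/3)

1. A_x = 10  [AC · DB = -12 ∩ 2·signedArea(ADB) = -40/3]
2. A_y = 8/3  [AC · DB = -12 ∩ 2·signedArea(ADB) = -40/3]
   → A = (10, 8/3)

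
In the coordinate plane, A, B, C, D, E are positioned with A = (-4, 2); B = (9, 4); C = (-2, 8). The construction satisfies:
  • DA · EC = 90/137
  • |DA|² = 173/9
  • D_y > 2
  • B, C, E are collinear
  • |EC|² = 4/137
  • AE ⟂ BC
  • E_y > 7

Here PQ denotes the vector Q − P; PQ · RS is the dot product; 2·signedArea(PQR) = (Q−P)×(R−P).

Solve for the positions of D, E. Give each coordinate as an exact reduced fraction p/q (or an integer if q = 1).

D = (1/3, 8/3)
E = (-252/137, 1088/137)

1. E_x = -252/137  [B, C, E are collinear ∩ AE ⟂ BC]
2. E_y = 1088/137  [B, C, E are collinear ∩ AE ⟂ BC]
   → E = (-252/137, 1088/137)
3. D_x = 1/3  [line 22/137·x + -8/137·y + 14/137 = 0 ∩ |DA|² = 173/9]
4. D_y = 8/3  [line 22/137·x + -8/137·y + 14/137 = 0 ∩ |DA|² = 173/9]
   → D = (1/3, 8/3)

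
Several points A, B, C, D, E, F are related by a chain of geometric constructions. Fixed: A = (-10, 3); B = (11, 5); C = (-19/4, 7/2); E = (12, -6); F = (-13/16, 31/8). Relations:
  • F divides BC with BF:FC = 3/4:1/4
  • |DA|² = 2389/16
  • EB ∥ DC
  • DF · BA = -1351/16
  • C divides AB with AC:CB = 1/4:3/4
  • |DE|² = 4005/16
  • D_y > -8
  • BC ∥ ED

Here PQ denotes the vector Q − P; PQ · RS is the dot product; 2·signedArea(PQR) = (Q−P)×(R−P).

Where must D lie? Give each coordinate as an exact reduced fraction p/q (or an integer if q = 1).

1. D_x = -15/4  [EB ∥ DC ∩ BC ∥ ED]
2. D_y = -15/2  [EB ∥ DC ∩ BC ∥ ED]
   → D = (-15/4, -15/2)

D = (-15/4, -15/2)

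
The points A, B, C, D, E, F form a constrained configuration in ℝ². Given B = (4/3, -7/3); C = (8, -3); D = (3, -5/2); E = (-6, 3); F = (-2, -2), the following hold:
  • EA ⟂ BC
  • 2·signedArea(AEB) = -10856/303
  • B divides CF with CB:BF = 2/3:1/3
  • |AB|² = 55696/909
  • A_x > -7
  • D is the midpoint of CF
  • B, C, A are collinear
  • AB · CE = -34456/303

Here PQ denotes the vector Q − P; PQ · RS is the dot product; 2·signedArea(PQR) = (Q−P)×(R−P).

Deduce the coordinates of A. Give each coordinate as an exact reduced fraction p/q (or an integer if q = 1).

A = (-652/101, -157/101)

1. A_x = -652/101  [B, C, A are collinear ∩ EA ⟂ BC]
2. A_y = -157/101  [B, C, A are collinear ∩ EA ⟂ BC]
   → A = (-652/101, -157/101)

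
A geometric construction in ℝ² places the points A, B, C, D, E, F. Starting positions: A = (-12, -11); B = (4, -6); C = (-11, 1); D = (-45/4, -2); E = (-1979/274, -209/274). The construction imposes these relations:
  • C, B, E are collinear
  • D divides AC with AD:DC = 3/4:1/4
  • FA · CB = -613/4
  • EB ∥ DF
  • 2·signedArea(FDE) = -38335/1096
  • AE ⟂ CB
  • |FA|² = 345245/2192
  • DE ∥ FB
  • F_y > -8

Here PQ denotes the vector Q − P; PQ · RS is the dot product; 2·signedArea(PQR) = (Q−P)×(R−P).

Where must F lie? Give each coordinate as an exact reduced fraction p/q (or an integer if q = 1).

F = (-15/548, -1983/274)

1. F_x = -15/548  [DE ∥ FB ∩ EB ∥ DF]
2. F_y = -1983/274  [DE ∥ FB ∩ EB ∥ DF]
   → F = (-15/548, -1983/274)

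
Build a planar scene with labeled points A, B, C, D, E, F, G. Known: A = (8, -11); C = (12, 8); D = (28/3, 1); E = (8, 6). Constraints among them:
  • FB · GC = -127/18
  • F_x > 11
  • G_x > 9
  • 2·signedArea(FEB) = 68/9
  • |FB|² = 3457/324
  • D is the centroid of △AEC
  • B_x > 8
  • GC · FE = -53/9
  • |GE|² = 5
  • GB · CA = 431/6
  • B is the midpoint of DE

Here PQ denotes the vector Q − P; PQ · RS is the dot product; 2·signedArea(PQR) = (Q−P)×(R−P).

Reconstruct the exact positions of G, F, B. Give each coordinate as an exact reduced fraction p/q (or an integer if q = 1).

B = (26/3, 7/2)
F = (100/9, 17/3)
G = (10, 7)

1. B_x = 26/3  [B is the midpoint of DE]
2. B_y = 7/2  [B is the midpoint of DE]
   → B = (26/3, 7/2)
3. G_x = 10  [line 4·x + 19·y + -173 = 0 ∩ |GE|² = 5]
4. G_y = 7  [line 4·x + 19·y + -173 = 0 ∩ |GE|² = 5]
   → G = (10, 7)
5. F_x = 100/9  [GC · FE = -53/9 ∩ 2·signedArea(FEB) = 68/9]
6. F_y = 17/3  [GC · FE = -53/9 ∩ 2·signedArea(FEB) = 68/9]
   → F = (100/9, 17/3)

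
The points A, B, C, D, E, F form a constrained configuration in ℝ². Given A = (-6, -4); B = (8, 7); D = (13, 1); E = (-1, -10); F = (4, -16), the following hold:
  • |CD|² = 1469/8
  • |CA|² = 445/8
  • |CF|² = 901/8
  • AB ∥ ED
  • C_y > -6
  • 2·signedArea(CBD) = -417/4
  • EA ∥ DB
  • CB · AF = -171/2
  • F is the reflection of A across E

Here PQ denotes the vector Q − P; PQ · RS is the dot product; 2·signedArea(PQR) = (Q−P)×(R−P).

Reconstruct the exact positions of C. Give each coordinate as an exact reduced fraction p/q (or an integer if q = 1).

C = (5/4, -23/4)

1. C_x = 5/4  [CB · AF = -171/2 ∩ 2·signedArea(CBD) = -417/4]
2. C_y = -23/4  [CB · AF = -171/2 ∩ 2·signedArea(CBD) = -417/4]
   → C = (5/4, -23/4)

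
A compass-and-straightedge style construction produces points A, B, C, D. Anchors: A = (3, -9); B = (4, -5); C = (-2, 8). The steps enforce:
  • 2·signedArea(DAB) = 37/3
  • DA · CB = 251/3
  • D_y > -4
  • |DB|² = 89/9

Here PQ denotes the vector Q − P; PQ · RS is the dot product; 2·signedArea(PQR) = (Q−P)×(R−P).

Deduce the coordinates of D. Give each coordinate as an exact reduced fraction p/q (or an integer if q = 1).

D = (4/3, -10/3)

1. D_x = 4/3  [2·signedArea(DAB) = 37/3 ∩ DA · CB = 251/3]
2. D_y = -10/3  [2·signedArea(DAB) = 37/3 ∩ DA · CB = 251/3]
   → D = (4/3, -10/3)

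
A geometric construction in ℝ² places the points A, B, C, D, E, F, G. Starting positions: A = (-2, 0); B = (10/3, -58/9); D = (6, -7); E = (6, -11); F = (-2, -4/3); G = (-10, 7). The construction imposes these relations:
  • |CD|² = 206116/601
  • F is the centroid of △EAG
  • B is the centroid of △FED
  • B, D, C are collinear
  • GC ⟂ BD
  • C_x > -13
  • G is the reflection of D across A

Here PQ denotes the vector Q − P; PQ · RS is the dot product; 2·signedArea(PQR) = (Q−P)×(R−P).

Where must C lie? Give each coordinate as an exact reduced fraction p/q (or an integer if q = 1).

C = (-7290/601, -1937/601)

1. C_x = -7290/601  [B, D, C are collinear ∩ GC ⟂ BD]
2. C_y = -1937/601  [B, D, C are collinear ∩ GC ⟂ BD]
   → C = (-7290/601, -1937/601)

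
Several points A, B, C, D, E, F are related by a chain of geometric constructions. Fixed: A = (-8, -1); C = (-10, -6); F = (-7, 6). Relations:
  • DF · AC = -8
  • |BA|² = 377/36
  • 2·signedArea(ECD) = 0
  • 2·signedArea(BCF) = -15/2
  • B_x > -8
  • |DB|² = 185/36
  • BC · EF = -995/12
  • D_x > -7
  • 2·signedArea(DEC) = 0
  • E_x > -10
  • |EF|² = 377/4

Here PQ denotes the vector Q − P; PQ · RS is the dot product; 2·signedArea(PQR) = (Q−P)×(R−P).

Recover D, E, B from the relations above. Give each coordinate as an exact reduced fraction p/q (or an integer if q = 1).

B = (-22/3, 13/6)
D = (-6, 4)
E = (-9, -7/2)

1. B_x = -22/3  [line -12·x + 3·y + -189/2 = 0 ∩ |BA|² = 377/36]
2. B_y = 13/6  [line -12·x + 3·y + -189/2 = 0 ∩ |BA|² = 377/36]
   → B = (-22/3, 13/6)
3. D_x = -6  [line 2·x + 5·y + -8 = 0 ∩ |DB|² = 185/36]
4. D_y = 4  [line 2·x + 5·y + -8 = 0 ∩ |DB|² = 185/36]
   → D = (-6, 4)
5. E_x = -9  [2·signedArea(DEC) = 0 ∩ BC · EF = -995/12]
6. E_y = -7/2  [2·signedArea(DEC) = 0 ∩ BC · EF = -995/12]
   → E = (-9, -7/2)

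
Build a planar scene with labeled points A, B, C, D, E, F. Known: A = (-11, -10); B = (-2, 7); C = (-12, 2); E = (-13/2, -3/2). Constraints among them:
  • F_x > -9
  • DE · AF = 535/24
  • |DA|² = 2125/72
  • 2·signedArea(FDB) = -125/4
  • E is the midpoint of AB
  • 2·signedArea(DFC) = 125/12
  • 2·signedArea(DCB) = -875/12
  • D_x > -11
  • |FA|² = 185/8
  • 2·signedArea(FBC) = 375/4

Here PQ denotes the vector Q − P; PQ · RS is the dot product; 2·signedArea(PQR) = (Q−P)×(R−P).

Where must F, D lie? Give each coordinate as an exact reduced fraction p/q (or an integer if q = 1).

1. F_x = -35/4  [line 5·x + -10·y + -55/4 = 0 ∩ |FA|² = 185/8]
2. F_y = -23/4  [line 5·x + -10·y + -55/4 = 0 ∩ |FA|² = 185/8]
   → F = (-35/4, -23/4)
3. D_x = -127/12  [2·signedArea(FDB) = -125/4 ∩ DE · AF = 535/24]
4. D_y = -55/12  [2·signedArea(FDB) = -125/4 ∩ DE · AF = 535/24]
   → D = (-127/12, -55/12)

D = (-127/12, -55/12)
F = (-35/4, -23/4)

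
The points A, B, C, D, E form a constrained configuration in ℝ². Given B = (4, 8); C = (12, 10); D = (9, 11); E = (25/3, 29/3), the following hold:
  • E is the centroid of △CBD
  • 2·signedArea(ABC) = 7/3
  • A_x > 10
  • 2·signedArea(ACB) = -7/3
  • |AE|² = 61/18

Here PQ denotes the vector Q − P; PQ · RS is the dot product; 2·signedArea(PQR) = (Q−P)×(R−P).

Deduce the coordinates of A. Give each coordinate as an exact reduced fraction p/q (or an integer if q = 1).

A = (61/6, 59/6)

1. A_x = 61/6  [line -2·x + 8·y + -175/3 = 0 ∩ |AE|² = 61/18]
2. A_y = 59/6  [line -2·x + 8·y + -175/3 = 0 ∩ |AE|² = 61/18]
   → A = (61/6, 59/6)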